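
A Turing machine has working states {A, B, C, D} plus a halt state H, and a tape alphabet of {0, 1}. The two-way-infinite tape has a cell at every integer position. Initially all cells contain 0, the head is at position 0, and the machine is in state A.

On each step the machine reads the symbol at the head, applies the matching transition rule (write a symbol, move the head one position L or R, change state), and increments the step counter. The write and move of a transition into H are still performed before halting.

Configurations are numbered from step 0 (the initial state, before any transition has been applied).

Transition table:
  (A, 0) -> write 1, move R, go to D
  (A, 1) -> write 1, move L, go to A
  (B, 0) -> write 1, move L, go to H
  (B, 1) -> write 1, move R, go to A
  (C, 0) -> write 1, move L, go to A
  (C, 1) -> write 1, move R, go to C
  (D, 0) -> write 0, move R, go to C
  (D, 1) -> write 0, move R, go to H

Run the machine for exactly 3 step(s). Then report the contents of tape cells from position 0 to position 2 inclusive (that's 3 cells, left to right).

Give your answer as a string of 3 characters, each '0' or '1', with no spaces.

Answer: 101

Derivation:
Step 1: in state A at pos 0, read 0 -> (A,0)->write 1,move R,goto D. Now: state=D, head=1, tape[-1..2]=0100 (head:   ^)
Step 2: in state D at pos 1, read 0 -> (D,0)->write 0,move R,goto C. Now: state=C, head=2, tape[-1..3]=01000 (head:    ^)
Step 3: in state C at pos 2, read 0 -> (C,0)->write 1,move L,goto A. Now: state=A, head=1, tape[-1..3]=01010 (head:   ^)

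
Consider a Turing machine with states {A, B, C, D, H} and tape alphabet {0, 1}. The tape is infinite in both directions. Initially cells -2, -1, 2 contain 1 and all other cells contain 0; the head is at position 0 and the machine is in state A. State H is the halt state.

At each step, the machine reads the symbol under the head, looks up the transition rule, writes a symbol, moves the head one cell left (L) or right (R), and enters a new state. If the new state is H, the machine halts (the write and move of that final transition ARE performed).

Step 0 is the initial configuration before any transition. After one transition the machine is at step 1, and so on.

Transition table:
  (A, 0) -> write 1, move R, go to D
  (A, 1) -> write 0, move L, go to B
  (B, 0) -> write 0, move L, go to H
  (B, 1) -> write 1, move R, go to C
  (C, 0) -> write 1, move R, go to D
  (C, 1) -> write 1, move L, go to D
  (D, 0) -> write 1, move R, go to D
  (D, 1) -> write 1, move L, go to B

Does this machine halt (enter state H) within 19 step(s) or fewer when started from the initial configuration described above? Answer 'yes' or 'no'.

Step 1: in state A at pos 0, read 0 -> (A,0)->write 1,move R,goto D. Now: state=D, head=1, tape[-3..3]=0111010 (head:     ^)
Step 2: in state D at pos 1, read 0 -> (D,0)->write 1,move R,goto D. Now: state=D, head=2, tape[-3..3]=0111110 (head:      ^)
Step 3: in state D at pos 2, read 1 -> (D,1)->write 1,move L,goto B. Now: state=B, head=1, tape[-3..3]=0111110 (head:     ^)
Step 4: in state B at pos 1, read 1 -> (B,1)->write 1,move R,goto C. Now: state=C, head=2, tape[-3..3]=0111110 (head:      ^)
Step 5: in state C at pos 2, read 1 -> (C,1)->write 1,move L,goto D. Now: state=D, head=1, tape[-3..3]=0111110 (head:     ^)
Step 6: in state D at pos 1, read 1 -> (D,1)->write 1,move L,goto B. Now: state=B, head=0, tape[-3..3]=0111110 (head:    ^)
Step 7: in state B at pos 0, read 1 -> (B,1)->write 1,move R,goto C. Now: state=C, head=1, tape[-3..3]=0111110 (head:     ^)
Step 8: in state C at pos 1, read 1 -> (C,1)->write 1,move L,goto D. Now: state=D, head=0, tape[-3..3]=0111110 (head:    ^)
Step 9: in state D at pos 0, read 1 -> (D,1)->write 1,move L,goto B. Now: state=B, head=-1, tape[-3..3]=0111110 (head:   ^)
Step 10: in state B at pos -1, read 1 -> (B,1)->write 1,move R,goto C. Now: state=C, head=0, tape[-3..3]=0111110 (head:    ^)
Step 11: in state C at pos 0, read 1 -> (C,1)->write 1,move L,goto D. Now: state=D, head=-1, tape[-3..3]=0111110 (head:   ^)
Step 12: in state D at pos -1, read 1 -> (D,1)->write 1,move L,goto B. Now: state=B, head=-2, tape[-3..3]=0111110 (head:  ^)
Step 13: in state B at pos -2, read 1 -> (B,1)->write 1,move R,goto C. Now: state=C, head=-1, tape[-3..3]=0111110 (head:   ^)
Step 14: in state C at pos -1, read 1 -> (C,1)->write 1,move L,goto D. Now: state=D, head=-2, tape[-3..3]=0111110 (head:  ^)
Step 15: in state D at pos -2, read 1 -> (D,1)->write 1,move L,goto B. Now: state=B, head=-3, tape[-4..3]=00111110 (head:  ^)
Step 16: in state B at pos -3, read 0 -> (B,0)->write 0,move L,goto H. Now: state=H, head=-4, tape[-5..3]=000111110 (head:  ^)
State H reached at step 16; 16 <= 19 -> yes

Answer: yes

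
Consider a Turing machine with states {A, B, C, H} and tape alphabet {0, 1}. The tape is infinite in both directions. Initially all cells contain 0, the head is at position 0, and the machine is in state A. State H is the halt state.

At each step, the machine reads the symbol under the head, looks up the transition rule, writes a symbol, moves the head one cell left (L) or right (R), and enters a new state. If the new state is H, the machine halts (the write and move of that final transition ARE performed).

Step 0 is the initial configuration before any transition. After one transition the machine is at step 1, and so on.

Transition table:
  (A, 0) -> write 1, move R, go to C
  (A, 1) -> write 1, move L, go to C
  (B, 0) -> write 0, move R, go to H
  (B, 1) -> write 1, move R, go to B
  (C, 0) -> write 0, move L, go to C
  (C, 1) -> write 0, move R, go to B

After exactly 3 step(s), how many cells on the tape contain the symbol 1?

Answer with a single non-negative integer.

Answer: 0

Derivation:
Step 1: in state A at pos 0, read 0 -> (A,0)->write 1,move R,goto C. Now: state=C, head=1, tape[-1..2]=0100 (head:   ^)
Step 2: in state C at pos 1, read 0 -> (C,0)->write 0,move L,goto C. Now: state=C, head=0, tape[-1..2]=0100 (head:  ^)
Step 3: in state C at pos 0, read 1 -> (C,1)->write 0,move R,goto B. Now: state=B, head=1, tape[-1..2]=0000 (head:   ^)
No cell contains 1 after step 3 -> 0 cell(s)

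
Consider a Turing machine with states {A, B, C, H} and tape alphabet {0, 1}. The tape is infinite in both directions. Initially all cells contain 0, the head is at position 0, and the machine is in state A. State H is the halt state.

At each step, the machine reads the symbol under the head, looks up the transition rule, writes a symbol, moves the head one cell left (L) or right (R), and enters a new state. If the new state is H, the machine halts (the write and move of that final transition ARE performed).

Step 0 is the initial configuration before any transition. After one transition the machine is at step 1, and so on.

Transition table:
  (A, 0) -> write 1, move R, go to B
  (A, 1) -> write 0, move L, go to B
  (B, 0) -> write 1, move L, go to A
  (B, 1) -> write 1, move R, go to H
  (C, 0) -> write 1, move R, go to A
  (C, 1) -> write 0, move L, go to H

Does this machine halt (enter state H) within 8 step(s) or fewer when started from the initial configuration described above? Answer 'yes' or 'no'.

Answer: yes

Derivation:
Step 1: in state A at pos 0, read 0 -> (A,0)->write 1,move R,goto B. Now: state=B, head=1, tape[-1..2]=0100 (head:   ^)
Step 2: in state B at pos 1, read 0 -> (B,0)->write 1,move L,goto A. Now: state=A, head=0, tape[-1..2]=0110 (head:  ^)
Step 3: in state A at pos 0, read 1 -> (A,1)->write 0,move L,goto B. Now: state=B, head=-1, tape[-2..2]=00010 (head:  ^)
Step 4: in state B at pos -1, read 0 -> (B,0)->write 1,move L,goto A. Now: state=A, head=-2, tape[-3..2]=001010 (head:  ^)
Step 5: in state A at pos -2, read 0 -> (A,0)->write 1,move R,goto B. Now: state=B, head=-1, tape[-3..2]=011010 (head:   ^)
Step 6: in state B at pos -1, read 1 -> (B,1)->write 1,move R,goto H. Now: state=H, head=0, tape[-3..2]=011010 (head:    ^)
State H reached at step 6; 6 <= 8 -> yes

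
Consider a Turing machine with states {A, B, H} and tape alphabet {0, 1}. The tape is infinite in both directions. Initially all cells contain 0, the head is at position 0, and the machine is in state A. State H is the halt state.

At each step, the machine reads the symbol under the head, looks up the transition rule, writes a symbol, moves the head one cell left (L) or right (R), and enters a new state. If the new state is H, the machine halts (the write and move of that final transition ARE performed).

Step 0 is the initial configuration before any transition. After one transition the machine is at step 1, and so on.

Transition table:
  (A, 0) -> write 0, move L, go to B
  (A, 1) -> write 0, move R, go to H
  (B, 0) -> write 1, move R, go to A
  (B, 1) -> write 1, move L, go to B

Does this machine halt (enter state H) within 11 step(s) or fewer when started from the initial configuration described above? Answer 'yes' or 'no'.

Answer: yes

Derivation:
Step 1: in state A at pos 0, read 0 -> (A,0)->write 0,move L,goto B. Now: state=B, head=-1, tape[-2..1]=0000 (head:  ^)
Step 2: in state B at pos -1, read 0 -> (B,0)->write 1,move R,goto A. Now: state=A, head=0, tape[-2..1]=0100 (head:   ^)
Step 3: in state A at pos 0, read 0 -> (A,0)->write 0,move L,goto B. Now: state=B, head=-1, tape[-2..1]=0100 (head:  ^)
Step 4: in state B at pos -1, read 1 -> (B,1)->write 1,move L,goto B. Now: state=B, head=-2, tape[-3..1]=00100 (head:  ^)
Step 5: in state B at pos -2, read 0 -> (B,0)->write 1,move R,goto A. Now: state=A, head=-1, tape[-3..1]=01100 (head:   ^)
Step 6: in state A at pos -1, read 1 -> (A,1)->write 0,move R,goto H. Now: state=H, head=0, tape[-3..1]=01000 (head:    ^)
State H reached at step 6; 6 <= 11 -> yes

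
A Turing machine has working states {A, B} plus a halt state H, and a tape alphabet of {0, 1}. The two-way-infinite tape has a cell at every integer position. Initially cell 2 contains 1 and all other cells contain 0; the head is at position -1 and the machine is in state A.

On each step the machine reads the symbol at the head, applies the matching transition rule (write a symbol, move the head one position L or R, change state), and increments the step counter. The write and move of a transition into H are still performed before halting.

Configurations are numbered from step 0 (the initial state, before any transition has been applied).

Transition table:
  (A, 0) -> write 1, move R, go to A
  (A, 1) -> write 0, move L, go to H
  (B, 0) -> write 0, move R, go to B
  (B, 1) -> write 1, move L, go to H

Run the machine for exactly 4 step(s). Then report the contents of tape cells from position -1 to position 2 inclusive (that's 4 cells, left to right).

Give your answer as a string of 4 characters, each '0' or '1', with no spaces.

Step 1: in state A at pos -1, read 0 -> (A,0)->write 1,move R,goto A. Now: state=A, head=0, tape[-2..3]=010010 (head:   ^)
Step 2: in state A at pos 0, read 0 -> (A,0)->write 1,move R,goto A. Now: state=A, head=1, tape[-2..3]=011010 (head:    ^)
Step 3: in state A at pos 1, read 0 -> (A,0)->write 1,move R,goto A. Now: state=A, head=2, tape[-2..3]=011110 (head:     ^)
Step 4: in state A at pos 2, read 1 -> (A,1)->write 0,move L,goto H. Now: state=H, head=1, tape[-2..3]=011100 (head:    ^)

Answer: 1110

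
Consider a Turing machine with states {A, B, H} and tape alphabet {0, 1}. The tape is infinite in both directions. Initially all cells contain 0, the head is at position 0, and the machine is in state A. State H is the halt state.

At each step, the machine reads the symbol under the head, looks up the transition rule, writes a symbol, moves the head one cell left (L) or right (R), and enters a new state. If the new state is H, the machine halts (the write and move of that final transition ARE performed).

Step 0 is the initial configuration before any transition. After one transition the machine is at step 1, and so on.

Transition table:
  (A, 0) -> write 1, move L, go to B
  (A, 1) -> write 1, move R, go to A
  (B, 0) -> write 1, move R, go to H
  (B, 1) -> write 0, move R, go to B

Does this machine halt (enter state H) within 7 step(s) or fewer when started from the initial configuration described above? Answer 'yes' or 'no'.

Answer: yes

Derivation:
Step 1: in state A at pos 0, read 0 -> (A,0)->write 1,move L,goto B. Now: state=B, head=-1, tape[-2..1]=0010 (head:  ^)
Step 2: in state B at pos -1, read 0 -> (B,0)->write 1,move R,goto H. Now: state=H, head=0, tape[-2..1]=0110 (head:   ^)
State H reached at step 2; 2 <= 7 -> yes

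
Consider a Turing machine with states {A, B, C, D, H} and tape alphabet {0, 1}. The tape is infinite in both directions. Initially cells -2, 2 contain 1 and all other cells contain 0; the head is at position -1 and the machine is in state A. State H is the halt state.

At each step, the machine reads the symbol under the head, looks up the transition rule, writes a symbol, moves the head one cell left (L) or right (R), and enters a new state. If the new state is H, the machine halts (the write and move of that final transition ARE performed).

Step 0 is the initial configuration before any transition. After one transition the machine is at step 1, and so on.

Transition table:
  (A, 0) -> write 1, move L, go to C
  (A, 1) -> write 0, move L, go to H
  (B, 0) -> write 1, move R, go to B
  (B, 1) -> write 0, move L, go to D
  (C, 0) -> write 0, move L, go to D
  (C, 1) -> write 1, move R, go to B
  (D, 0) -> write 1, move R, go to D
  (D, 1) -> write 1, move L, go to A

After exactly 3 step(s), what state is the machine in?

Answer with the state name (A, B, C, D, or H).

Answer: D

Derivation:
Step 1: in state A at pos -1, read 0 -> (A,0)->write 1,move L,goto C. Now: state=C, head=-2, tape[-3..3]=0110010 (head:  ^)
Step 2: in state C at pos -2, read 1 -> (C,1)->write 1,move R,goto B. Now: state=B, head=-1, tape[-3..3]=0110010 (head:   ^)
Step 3: in state B at pos -1, read 1 -> (B,1)->write 0,move L,goto D. Now: state=D, head=-2, tape[-3..3]=0100010 (head:  ^)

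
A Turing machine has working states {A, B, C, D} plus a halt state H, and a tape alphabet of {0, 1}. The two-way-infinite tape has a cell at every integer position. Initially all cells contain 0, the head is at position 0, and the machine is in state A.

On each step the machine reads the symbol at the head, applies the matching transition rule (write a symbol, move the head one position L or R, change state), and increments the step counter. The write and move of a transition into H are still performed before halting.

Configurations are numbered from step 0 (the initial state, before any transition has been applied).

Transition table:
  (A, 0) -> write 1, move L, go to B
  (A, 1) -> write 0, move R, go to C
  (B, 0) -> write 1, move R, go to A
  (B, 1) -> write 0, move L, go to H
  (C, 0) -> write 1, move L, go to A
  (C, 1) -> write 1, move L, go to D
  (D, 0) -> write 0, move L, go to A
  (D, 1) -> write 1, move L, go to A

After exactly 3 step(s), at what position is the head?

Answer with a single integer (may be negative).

Step 1: in state A at pos 0, read 0 -> (A,0)->write 1,move L,goto B. Now: state=B, head=-1, tape[-2..1]=0010 (head:  ^)
Step 2: in state B at pos -1, read 0 -> (B,0)->write 1,move R,goto A. Now: state=A, head=0, tape[-2..1]=0110 (head:   ^)
Step 3: in state A at pos 0, read 1 -> (A,1)->write 0,move R,goto C. Now: state=C, head=1, tape[-2..2]=01000 (head:    ^)

Answer: 1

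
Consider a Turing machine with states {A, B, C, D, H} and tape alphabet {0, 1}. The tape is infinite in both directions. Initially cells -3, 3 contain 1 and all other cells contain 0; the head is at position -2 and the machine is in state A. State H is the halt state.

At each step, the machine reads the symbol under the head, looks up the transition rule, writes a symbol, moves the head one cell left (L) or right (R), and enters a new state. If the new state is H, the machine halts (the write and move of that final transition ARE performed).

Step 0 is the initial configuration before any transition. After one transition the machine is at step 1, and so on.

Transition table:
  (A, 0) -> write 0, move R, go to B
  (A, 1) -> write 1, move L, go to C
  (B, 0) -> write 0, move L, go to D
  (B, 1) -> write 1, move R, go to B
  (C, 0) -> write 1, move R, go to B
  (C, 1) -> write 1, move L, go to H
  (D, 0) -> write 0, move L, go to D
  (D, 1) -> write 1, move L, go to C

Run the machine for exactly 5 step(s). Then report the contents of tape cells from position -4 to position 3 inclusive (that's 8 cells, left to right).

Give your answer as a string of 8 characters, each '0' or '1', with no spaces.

Answer: 11000001

Derivation:
Step 1: in state A at pos -2, read 0 -> (A,0)->write 0,move R,goto B. Now: state=B, head=-1, tape[-4..4]=010000010 (head:    ^)
Step 2: in state B at pos -1, read 0 -> (B,0)->write 0,move L,goto D. Now: state=D, head=-2, tape[-4..4]=010000010 (head:   ^)
Step 3: in state D at pos -2, read 0 -> (D,0)->write 0,move L,goto D. Now: state=D, head=-3, tape[-4..4]=010000010 (head:  ^)
Step 4: in state D at pos -3, read 1 -> (D,1)->write 1,move L,goto C. Now: state=C, head=-4, tape[-5..4]=0010000010 (head:  ^)
Step 5: in state C at pos -4, read 0 -> (C,0)->write 1,move R,goto B. Now: state=B, head=-3, tape[-5..4]=0110000010 (head:   ^)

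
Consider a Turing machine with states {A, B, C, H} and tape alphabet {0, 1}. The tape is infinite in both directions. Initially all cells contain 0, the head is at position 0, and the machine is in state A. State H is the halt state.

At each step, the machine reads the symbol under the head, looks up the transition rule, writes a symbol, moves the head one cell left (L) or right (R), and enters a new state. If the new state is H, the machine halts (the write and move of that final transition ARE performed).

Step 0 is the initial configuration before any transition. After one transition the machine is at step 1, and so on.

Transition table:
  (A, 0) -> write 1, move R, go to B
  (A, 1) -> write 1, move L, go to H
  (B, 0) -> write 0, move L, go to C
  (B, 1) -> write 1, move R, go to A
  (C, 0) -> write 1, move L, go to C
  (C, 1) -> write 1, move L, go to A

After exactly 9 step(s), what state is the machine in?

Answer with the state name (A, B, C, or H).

Step 1: in state A at pos 0, read 0 -> (A,0)->write 1,move R,goto B. Now: state=B, head=1, tape[-1..2]=0100 (head:   ^)
Step 2: in state B at pos 1, read 0 -> (B,0)->write 0,move L,goto C. Now: state=C, head=0, tape[-1..2]=0100 (head:  ^)
Step 3: in state C at pos 0, read 1 -> (C,1)->write 1,move L,goto A. Now: state=A, head=-1, tape[-2..2]=00100 (head:  ^)
Step 4: in state A at pos -1, read 0 -> (A,0)->write 1,move R,goto B. Now: state=B, head=0, tape[-2..2]=01100 (head:   ^)
Step 5: in state B at pos 0, read 1 -> (B,1)->write 1,move R,goto A. Now: state=A, head=1, tape[-2..2]=01100 (head:    ^)
Step 6: in state A at pos 1, read 0 -> (A,0)->write 1,move R,goto B. Now: state=B, head=2, tape[-2..3]=011100 (head:     ^)
Step 7: in state B at pos 2, read 0 -> (B,0)->write 0,move L,goto C. Now: state=C, head=1, tape[-2..3]=011100 (head:    ^)
Step 8: in state C at pos 1, read 1 -> (C,1)->write 1,move L,goto A. Now: state=A, head=0, tape[-2..3]=011100 (head:   ^)
Step 9: in state A at pos 0, read 1 -> (A,1)->write 1,move L,goto H. Now: state=H, head=-1, tape[-2..3]=011100 (head:  ^)

Answer: H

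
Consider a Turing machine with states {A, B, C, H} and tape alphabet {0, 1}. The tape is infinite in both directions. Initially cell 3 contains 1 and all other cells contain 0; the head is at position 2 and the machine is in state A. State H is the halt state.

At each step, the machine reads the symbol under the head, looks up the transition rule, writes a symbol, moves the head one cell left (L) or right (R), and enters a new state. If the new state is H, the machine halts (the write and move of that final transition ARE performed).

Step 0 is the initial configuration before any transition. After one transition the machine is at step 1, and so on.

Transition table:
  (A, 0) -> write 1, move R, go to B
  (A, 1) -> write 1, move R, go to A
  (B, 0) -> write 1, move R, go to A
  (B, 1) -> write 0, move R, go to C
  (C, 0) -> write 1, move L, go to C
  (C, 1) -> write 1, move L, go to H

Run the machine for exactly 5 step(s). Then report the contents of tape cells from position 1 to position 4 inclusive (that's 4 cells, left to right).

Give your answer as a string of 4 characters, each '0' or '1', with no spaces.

Answer: 0111

Derivation:
Step 1: in state A at pos 2, read 0 -> (A,0)->write 1,move R,goto B. Now: state=B, head=3, tape[1..4]=0110 (head:   ^)
Step 2: in state B at pos 3, read 1 -> (B,1)->write 0,move R,goto C. Now: state=C, head=4, tape[1..5]=01000 (head:    ^)
Step 3: in state C at pos 4, read 0 -> (C,0)->write 1,move L,goto C. Now: state=C, head=3, tape[1..5]=01010 (head:   ^)
Step 4: in state C at pos 3, read 0 -> (C,0)->write 1,move L,goto C. Now: state=C, head=2, tape[1..5]=01110 (head:  ^)
Step 5: in state C at pos 2, read 1 -> (C,1)->write 1,move L,goto H. Now: state=H, head=1, tape[0..5]=001110 (head:  ^)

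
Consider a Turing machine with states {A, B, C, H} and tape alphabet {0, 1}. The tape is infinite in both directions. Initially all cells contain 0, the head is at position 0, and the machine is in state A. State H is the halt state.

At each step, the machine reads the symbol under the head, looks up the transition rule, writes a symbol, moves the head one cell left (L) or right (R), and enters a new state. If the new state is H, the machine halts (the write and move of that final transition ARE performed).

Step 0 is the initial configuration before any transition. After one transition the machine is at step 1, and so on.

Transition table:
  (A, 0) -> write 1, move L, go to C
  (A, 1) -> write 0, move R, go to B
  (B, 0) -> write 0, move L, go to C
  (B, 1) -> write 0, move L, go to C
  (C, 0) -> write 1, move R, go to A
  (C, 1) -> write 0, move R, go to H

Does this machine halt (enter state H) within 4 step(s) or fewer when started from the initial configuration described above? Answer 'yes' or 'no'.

Answer: no

Derivation:
Step 1: in state A at pos 0, read 0 -> (A,0)->write 1,move L,goto C. Now: state=C, head=-1, tape[-2..1]=0010 (head:  ^)
Step 2: in state C at pos -1, read 0 -> (C,0)->write 1,move R,goto A. Now: state=A, head=0, tape[-2..1]=0110 (head:   ^)
Step 3: in state A at pos 0, read 1 -> (A,1)->write 0,move R,goto B. Now: state=B, head=1, tape[-2..2]=01000 (head:    ^)
Step 4: in state B at pos 1, read 0 -> (B,0)->write 0,move L,goto C. Now: state=C, head=0, tape[-2..2]=01000 (head:   ^)
After 4 step(s): state = C (not H) -> not halted within 4 -> no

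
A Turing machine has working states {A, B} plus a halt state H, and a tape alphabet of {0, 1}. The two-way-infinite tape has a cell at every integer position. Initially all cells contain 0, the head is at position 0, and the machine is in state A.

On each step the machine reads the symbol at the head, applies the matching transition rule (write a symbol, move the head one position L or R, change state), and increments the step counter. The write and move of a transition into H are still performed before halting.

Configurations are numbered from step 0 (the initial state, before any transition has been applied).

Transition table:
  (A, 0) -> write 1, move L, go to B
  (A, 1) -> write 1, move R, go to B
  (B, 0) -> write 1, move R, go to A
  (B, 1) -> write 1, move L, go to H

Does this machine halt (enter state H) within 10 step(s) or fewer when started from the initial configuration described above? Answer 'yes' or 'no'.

Step 1: in state A at pos 0, read 0 -> (A,0)->write 1,move L,goto B. Now: state=B, head=-1, tape[-2..1]=0010 (head:  ^)
Step 2: in state B at pos -1, read 0 -> (B,0)->write 1,move R,goto A. Now: state=A, head=0, tape[-2..1]=0110 (head:   ^)
Step 3: in state A at pos 0, read 1 -> (A,1)->write 1,move R,goto B. Now: state=B, head=1, tape[-2..2]=01100 (head:    ^)
Step 4: in state B at pos 1, read 0 -> (B,0)->write 1,move R,goto A. Now: state=A, head=2, tape[-2..3]=011100 (head:     ^)
Step 5: in state A at pos 2, read 0 -> (A,0)->write 1,move L,goto B. Now: state=B, head=1, tape[-2..3]=011110 (head:    ^)
Step 6: in state B at pos 1, read 1 -> (B,1)->write 1,move L,goto H. Now: state=H, head=0, tape[-2..3]=011110 (head:   ^)
State H reached at step 6; 6 <= 10 -> yes

Answer: yes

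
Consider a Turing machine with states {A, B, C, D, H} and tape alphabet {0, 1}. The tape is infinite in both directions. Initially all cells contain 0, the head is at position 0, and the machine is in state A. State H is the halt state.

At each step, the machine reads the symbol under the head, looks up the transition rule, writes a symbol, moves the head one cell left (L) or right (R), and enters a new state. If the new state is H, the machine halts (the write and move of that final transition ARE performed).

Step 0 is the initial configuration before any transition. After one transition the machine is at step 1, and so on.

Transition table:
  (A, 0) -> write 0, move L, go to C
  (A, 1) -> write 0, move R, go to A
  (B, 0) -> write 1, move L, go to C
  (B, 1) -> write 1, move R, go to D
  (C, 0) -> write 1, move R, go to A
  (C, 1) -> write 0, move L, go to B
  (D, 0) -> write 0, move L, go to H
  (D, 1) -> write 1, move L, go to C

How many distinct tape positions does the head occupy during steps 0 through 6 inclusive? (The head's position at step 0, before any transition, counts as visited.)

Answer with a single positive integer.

Step 1: in state A at pos 0, read 0 -> (A,0)->write 0,move L,goto C. Now: state=C, head=-1, tape[-2..1]=0000 (head:  ^)
Step 2: in state C at pos -1, read 0 -> (C,0)->write 1,move R,goto A. Now: state=A, head=0, tape[-2..1]=0100 (head:   ^)
Step 3: in state A at pos 0, read 0 -> (A,0)->write 0,move L,goto C. Now: state=C, head=-1, tape[-2..1]=0100 (head:  ^)
Step 4: in state C at pos -1, read 1 -> (C,1)->write 0,move L,goto B. Now: state=B, head=-2, tape[-3..1]=00000 (head:  ^)
Step 5: in state B at pos -2, read 0 -> (B,0)->write 1,move L,goto C. Now: state=C, head=-3, tape[-4..1]=001000 (head:  ^)
Step 6: in state C at pos -3, read 0 -> (C,0)->write 1,move R,goto A. Now: state=A, head=-2, tape[-4..1]=011000 (head:   ^)
Head positions at steps 0..6: starting at 0, distinct positions visited = {-3, -2, -1, 0} -> 4 position(s)

Answer: 4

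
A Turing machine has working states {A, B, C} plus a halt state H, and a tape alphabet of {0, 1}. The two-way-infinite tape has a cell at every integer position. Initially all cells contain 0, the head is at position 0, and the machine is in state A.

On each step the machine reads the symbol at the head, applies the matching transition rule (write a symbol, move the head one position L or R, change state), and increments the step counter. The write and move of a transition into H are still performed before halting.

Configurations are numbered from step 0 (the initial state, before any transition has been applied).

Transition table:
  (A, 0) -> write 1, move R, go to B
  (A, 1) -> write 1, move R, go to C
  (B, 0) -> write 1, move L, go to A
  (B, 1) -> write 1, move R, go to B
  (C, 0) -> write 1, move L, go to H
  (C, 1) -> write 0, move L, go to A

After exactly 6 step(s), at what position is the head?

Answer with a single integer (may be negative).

Answer: 0

Derivation:
Step 1: in state A at pos 0, read 0 -> (A,0)->write 1,move R,goto B. Now: state=B, head=1, tape[-1..2]=0100 (head:   ^)
Step 2: in state B at pos 1, read 0 -> (B,0)->write 1,move L,goto A. Now: state=A, head=0, tape[-1..2]=0110 (head:  ^)
Step 3: in state A at pos 0, read 1 -> (A,1)->write 1,move R,goto C. Now: state=C, head=1, tape[-1..2]=0110 (head:   ^)
Step 4: in state C at pos 1, read 1 -> (C,1)->write 0,move L,goto A. Now: state=A, head=0, tape[-1..2]=0100 (head:  ^)
Step 5: in state A at pos 0, read 1 -> (A,1)->write 1,move R,goto C. Now: state=C, head=1, tape[-1..2]=0100 (head:   ^)
Step 6: in state C at pos 1, read 0 -> (C,0)->write 1,move L,goto H. Now: state=H, head=0, tape[-1..2]=0110 (head:  ^)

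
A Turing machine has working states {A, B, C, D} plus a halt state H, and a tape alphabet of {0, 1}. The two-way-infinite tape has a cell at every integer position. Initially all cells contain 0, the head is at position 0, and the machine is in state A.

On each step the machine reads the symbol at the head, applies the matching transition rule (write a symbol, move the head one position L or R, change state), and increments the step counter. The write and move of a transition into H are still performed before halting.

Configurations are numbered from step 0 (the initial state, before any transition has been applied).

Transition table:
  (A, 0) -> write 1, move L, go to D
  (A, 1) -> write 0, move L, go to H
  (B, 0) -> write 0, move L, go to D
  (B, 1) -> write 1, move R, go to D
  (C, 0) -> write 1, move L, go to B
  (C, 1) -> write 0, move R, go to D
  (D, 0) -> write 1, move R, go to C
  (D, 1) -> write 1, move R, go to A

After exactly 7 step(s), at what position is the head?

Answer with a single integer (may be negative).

Step 1: in state A at pos 0, read 0 -> (A,0)->write 1,move L,goto D. Now: state=D, head=-1, tape[-2..1]=0010 (head:  ^)
Step 2: in state D at pos -1, read 0 -> (D,0)->write 1,move R,goto C. Now: state=C, head=0, tape[-2..1]=0110 (head:   ^)
Step 3: in state C at pos 0, read 1 -> (C,1)->write 0,move R,goto D. Now: state=D, head=1, tape[-2..2]=01000 (head:    ^)
Step 4: in state D at pos 1, read 0 -> (D,0)->write 1,move R,goto C. Now: state=C, head=2, tape[-2..3]=010100 (head:     ^)
Step 5: in state C at pos 2, read 0 -> (C,0)->write 1,move L,goto B. Now: state=B, head=1, tape[-2..3]=010110 (head:    ^)
Step 6: in state B at pos 1, read 1 -> (B,1)->write 1,move R,goto D. Now: state=D, head=2, tape[-2..3]=010110 (head:     ^)
Step 7: in state D at pos 2, read 1 -> (D,1)->write 1,move R,goto A. Now: state=A, head=3, tape[-2..4]=0101100 (head:      ^)

Answer: 3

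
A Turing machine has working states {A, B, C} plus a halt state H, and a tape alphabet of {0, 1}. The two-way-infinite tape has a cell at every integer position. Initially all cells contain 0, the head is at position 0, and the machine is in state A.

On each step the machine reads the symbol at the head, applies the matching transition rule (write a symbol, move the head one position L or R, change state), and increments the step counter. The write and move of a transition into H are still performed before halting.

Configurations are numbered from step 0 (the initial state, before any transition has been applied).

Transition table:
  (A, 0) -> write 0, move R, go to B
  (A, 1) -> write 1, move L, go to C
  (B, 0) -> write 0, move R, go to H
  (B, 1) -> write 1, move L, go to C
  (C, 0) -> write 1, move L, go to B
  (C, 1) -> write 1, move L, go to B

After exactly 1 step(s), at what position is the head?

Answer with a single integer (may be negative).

Step 1: in state A at pos 0, read 0 -> (A,0)->write 0,move R,goto B. Now: state=B, head=1, tape[-1..2]=0000 (head:   ^)

Answer: 1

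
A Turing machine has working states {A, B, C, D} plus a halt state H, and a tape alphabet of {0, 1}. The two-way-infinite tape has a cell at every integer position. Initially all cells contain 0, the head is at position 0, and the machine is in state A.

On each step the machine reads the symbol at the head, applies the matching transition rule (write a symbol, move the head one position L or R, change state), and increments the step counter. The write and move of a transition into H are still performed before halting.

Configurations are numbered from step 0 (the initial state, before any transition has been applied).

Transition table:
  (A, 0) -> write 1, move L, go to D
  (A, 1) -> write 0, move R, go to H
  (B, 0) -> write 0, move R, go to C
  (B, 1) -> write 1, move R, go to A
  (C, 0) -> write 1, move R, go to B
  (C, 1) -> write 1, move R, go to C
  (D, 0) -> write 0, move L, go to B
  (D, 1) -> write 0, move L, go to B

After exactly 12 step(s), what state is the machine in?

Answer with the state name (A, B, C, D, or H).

Step 1: in state A at pos 0, read 0 -> (A,0)->write 1,move L,goto D. Now: state=D, head=-1, tape[-2..1]=0010 (head:  ^)
Step 2: in state D at pos -1, read 0 -> (D,0)->write 0,move L,goto B. Now: state=B, head=-2, tape[-3..1]=00010 (head:  ^)
Step 3: in state B at pos -2, read 0 -> (B,0)->write 0,move R,goto C. Now: state=C, head=-1, tape[-3..1]=00010 (head:   ^)
Step 4: in state C at pos -1, read 0 -> (C,0)->write 1,move R,goto B. Now: state=B, head=0, tape[-3..1]=00110 (head:    ^)
Step 5: in state B at pos 0, read 1 -> (B,1)->write 1,move R,goto A. Now: state=A, head=1, tape[-3..2]=001100 (head:     ^)
Step 6: in state A at pos 1, read 0 -> (A,0)->write 1,move L,goto D. Now: state=D, head=0, tape[-3..2]=001110 (head:    ^)
Step 7: in state D at pos 0, read 1 -> (D,1)->write 0,move L,goto B. Now: state=B, head=-1, tape[-3..2]=001010 (head:   ^)
Step 8: in state B at pos -1, read 1 -> (B,1)->write 1,move R,goto A. Now: state=A, head=0, tape[-3..2]=001010 (head:    ^)
Step 9: in state A at pos 0, read 0 -> (A,0)->write 1,move L,goto D. Now: state=D, head=-1, tape[-3..2]=001110 (head:   ^)
Step 10: in state D at pos -1, read 1 -> (D,1)->write 0,move L,goto B. Now: state=B, head=-2, tape[-3..2]=000110 (head:  ^)
Step 11: in state B at pos -2, read 0 -> (B,0)->write 0,move R,goto C. Now: state=C, head=-1, tape[-3..2]=000110 (head:   ^)
Step 12: in state C at pos -1, read 0 -> (C,0)->write 1,move R,goto B. Now: state=B, head=0, tape[-3..2]=001110 (head:    ^)

Answer: B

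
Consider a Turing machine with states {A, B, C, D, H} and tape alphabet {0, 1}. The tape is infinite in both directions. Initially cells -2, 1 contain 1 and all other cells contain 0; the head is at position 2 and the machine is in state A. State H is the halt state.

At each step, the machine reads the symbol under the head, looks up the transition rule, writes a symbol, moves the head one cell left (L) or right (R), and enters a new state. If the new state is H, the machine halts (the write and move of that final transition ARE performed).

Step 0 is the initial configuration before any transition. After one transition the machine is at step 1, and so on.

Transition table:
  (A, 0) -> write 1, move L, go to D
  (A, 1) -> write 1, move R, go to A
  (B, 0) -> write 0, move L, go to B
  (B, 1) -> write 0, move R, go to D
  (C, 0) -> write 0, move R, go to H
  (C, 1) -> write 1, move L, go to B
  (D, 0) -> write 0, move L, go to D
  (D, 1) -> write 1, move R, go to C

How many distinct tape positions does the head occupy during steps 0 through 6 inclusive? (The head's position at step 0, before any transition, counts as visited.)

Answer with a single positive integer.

Answer: 4

Derivation:
Step 1: in state A at pos 2, read 0 -> (A,0)->write 1,move L,goto D. Now: state=D, head=1, tape[-3..3]=0100110 (head:     ^)
Step 2: in state D at pos 1, read 1 -> (D,1)->write 1,move R,goto C. Now: state=C, head=2, tape[-3..3]=0100110 (head:      ^)
Step 3: in state C at pos 2, read 1 -> (C,1)->write 1,move L,goto B. Now: state=B, head=1, tape[-3..3]=0100110 (head:     ^)
Step 4: in state B at pos 1, read 1 -> (B,1)->write 0,move R,goto D. Now: state=D, head=2, tape[-3..3]=0100010 (head:      ^)
Step 5: in state D at pos 2, read 1 -> (D,1)->write 1,move R,goto C. Now: state=C, head=3, tape[-3..4]=01000100 (head:       ^)
Step 6: in state C at pos 3, read 0 -> (C,0)->write 0,move R,goto H. Now: state=H, head=4, tape[-3..5]=010001000 (head:        ^)
Head positions at steps 0..6: starting at 2, distinct positions visited = {1, 2, 3, 4} -> 4 position(s)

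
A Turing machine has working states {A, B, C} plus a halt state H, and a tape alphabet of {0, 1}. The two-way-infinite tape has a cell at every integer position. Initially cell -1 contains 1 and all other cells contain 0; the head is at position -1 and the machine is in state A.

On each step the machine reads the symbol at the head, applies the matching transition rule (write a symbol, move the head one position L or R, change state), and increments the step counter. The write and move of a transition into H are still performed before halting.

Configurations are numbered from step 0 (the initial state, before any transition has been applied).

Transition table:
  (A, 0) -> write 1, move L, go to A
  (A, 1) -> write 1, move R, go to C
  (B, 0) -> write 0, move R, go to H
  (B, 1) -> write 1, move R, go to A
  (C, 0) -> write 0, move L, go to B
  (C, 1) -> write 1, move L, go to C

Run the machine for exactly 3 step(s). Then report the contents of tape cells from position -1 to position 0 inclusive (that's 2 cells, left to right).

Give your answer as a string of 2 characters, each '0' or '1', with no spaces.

Answer: 10

Derivation:
Step 1: in state A at pos -1, read 1 -> (A,1)->write 1,move R,goto C. Now: state=C, head=0, tape[-2..1]=0100 (head:   ^)
Step 2: in state C at pos 0, read 0 -> (C,0)->write 0,move L,goto B. Now: state=B, head=-1, tape[-2..1]=0100 (head:  ^)
Step 3: in state B at pos -1, read 1 -> (B,1)->write 1,move R,goto A. Now: state=A, head=0, tape[-2..1]=0100 (head:   ^)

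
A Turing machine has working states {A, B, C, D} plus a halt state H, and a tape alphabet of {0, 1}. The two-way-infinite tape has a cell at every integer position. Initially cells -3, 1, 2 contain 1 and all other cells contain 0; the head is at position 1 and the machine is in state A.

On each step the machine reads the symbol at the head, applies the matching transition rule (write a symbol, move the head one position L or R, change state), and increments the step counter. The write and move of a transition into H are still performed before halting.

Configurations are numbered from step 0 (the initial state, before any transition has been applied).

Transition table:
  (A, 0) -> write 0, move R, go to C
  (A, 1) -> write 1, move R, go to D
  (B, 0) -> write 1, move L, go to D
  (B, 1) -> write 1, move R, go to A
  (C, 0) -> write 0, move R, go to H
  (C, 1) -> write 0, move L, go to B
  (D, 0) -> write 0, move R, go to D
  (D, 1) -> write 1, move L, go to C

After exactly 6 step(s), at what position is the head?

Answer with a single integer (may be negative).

Answer: -1

Derivation:
Step 1: in state A at pos 1, read 1 -> (A,1)->write 1,move R,goto D. Now: state=D, head=2, tape[-4..3]=01000110 (head:       ^)
Step 2: in state D at pos 2, read 1 -> (D,1)->write 1,move L,goto C. Now: state=C, head=1, tape[-4..3]=01000110 (head:      ^)
Step 3: in state C at pos 1, read 1 -> (C,1)->write 0,move L,goto B. Now: state=B, head=0, tape[-4..3]=01000010 (head:     ^)
Step 4: in state B at pos 0, read 0 -> (B,0)->write 1,move L,goto D. Now: state=D, head=-1, tape[-4..3]=01001010 (head:    ^)
Step 5: in state D at pos -1, read 0 -> (D,0)->write 0,move R,goto D. Now: state=D, head=0, tape[-4..3]=01001010 (head:     ^)
Step 6: in state D at pos 0, read 1 -> (D,1)->write 1,move L,goto C. Now: state=C, head=-1, tape[-4..3]=01001010 (head:    ^)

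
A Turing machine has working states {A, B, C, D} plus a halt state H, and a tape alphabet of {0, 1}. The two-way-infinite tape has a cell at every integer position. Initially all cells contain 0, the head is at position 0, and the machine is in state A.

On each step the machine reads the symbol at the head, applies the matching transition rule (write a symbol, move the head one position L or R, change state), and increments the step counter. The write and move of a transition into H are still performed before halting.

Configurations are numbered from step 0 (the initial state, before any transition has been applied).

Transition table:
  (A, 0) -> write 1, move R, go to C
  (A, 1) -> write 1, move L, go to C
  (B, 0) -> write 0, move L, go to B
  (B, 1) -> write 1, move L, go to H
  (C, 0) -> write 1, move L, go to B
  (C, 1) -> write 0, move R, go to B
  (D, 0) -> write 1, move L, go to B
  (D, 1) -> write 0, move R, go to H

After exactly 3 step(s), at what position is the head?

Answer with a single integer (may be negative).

Step 1: in state A at pos 0, read 0 -> (A,0)->write 1,move R,goto C. Now: state=C, head=1, tape[-1..2]=0100 (head:   ^)
Step 2: in state C at pos 1, read 0 -> (C,0)->write 1,move L,goto B. Now: state=B, head=0, tape[-1..2]=0110 (head:  ^)
Step 3: in state B at pos 0, read 1 -> (B,1)->write 1,move L,goto H. Now: state=H, head=-1, tape[-2..2]=00110 (head:  ^)

Answer: -1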